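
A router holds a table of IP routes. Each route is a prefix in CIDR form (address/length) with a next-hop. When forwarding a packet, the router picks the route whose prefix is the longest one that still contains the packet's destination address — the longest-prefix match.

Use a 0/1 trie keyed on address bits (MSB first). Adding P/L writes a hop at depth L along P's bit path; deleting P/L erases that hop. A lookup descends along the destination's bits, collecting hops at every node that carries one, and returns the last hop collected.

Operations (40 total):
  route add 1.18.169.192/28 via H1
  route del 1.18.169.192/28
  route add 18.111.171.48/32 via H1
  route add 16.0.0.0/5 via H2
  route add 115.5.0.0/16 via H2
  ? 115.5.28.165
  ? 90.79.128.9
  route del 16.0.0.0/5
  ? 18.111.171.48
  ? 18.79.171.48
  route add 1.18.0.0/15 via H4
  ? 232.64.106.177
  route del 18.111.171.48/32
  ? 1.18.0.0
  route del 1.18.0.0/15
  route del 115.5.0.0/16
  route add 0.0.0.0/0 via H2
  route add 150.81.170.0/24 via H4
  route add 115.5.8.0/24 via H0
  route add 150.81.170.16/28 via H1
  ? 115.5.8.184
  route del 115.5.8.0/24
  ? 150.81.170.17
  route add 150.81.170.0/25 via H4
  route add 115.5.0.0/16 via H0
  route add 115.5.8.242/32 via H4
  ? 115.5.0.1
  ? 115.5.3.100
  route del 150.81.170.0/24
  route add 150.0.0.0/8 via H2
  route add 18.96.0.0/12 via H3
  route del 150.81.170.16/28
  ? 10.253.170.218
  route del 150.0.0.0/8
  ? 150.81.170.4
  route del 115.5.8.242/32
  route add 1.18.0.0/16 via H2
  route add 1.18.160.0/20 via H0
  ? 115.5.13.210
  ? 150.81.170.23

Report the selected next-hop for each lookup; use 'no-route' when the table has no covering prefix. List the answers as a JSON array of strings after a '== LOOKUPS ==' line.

Apply in order:
  add 1.18.169.192/28 -> H1 at depth 28
  - 1.18.169.192/28 clear@28
  add 18.111.171.48/32 -> H1 at depth 32
  add 16.0.0.0/5 -> H2 at depth 5
  add 115.5.0.0/16 -> H2 at depth 16
  ? 115.5.28.165  path d0:-→d1:-→d2:-→d3:-→d4:-→d5:-→d6:-→d7:-→d8:-→d9:-→d10:-→d11:-→d12:-→d13:-→d14:-→d15:-→d16:H2  best=H2
  ? 90.79.128.9  path d0:-→d1:-→d2:-  best=no-route
  - 16.0.0.0/5 clear@5
  ? 18.111.171.48  path d0:-→d1:-→d2:-→d3:-→d4:-→d5:-→d6:-→d7:-→d8:-→d9:-→d10:-→d11:-→d12:-→d13:-→d14:-→d15:-→d16:-→d17:-→d18:-→d19:-→d20:-→d21:-→d22:-→d23:-→d24:-→d25:-→d26:-→d27:-→d28:-→d29:-→d30:-→d31:-→d32:H1  best=H1
  ? 18.79.171.48  path d0:-→d1:-→d2:-→d3:-→d4:-→d5:-→d6:-→d7:-→d8:-→d9:-→d10:-  best=no-route
  add 1.18.0.0/15 -> H4 at depth 15
  ? 232.64.106.177  path d0:-  best=no-route
  - 18.111.171.48/32 clear@32
  ? 1.18.0.0  path d0:-→d1:-→d2:-→d3:-→d4:-→d5:-→d6:-→d7:-→d8:-→d9:-→d10:-→d11:-→d12:-→d13:-→d14:-→d15:H4→d16:-  best=H4
  - 1.18.0.0/15 clear@15
  - 115.5.0.0/16 clear@16
  add 0.0.0.0/0 -> H2 at depth 0
  add 150.81.170.0/24 -> H4 at depth 24
  add 115.5.8.0/24 -> H0 at depth 24
  add 150.81.170.16/28 -> H1 at depth 28
  ? 115.5.8.184  path d0:H2→d1:-→d2:-→d3:-→d4:-→d5:-→d6:-→d7:-→d8:-→d9:-→d10:-→d11:-→d12:-→d13:-→d14:-→d15:-→d16:-→d17:-→d18:-→d19:-→d20:-→d21:-→d22:-→d23:-→d24:H0  best=H0
  - 115.5.8.0/24 clear@24
  ? 150.81.170.17  path d0:H2→d1:-→d2:-→d3:-→d4:-→d5:-→d6:-→d7:-→d8:-→d9:-→d10:-→d11:-→d12:-→d13:-→d14:-→d15:-→d16:-→d17:-→d18:-→d19:-→d20:-→d21:-→d22:-→d23:-→d24:H4→d25:-→d26:-→d27:-→d28:H1  best=H1
  add 150.81.170.0/25 -> H4 at depth 25
  add 115.5.0.0/16 -> H0 at depth 16
  add 115.5.8.242/32 -> H4 at depth 32
  ? 115.5.0.1  path d0:H2→d1:-→d2:-→d3:-→d4:-→d5:-→d6:-→d7:-→d8:-→d9:-→d10:-→d11:-→d12:-→d13:-→d14:-→d15:-→d16:H0→d17:-→d18:-→d19:-→d20:-  best=H0
  ? 115.5.3.100  path d0:H2→d1:-→d2:-→d3:-→d4:-→d5:-→d6:-→d7:-→d8:-→d9:-→d10:-→d11:-→d12:-→d13:-→d14:-→d15:-→d16:H0→d17:-→d18:-→d19:-→d20:-  best=H0
  - 150.81.170.0/24 clear@24
  add 150.0.0.0/8 -> H2 at depth 8
  add 18.96.0.0/12 -> H3 at depth 12
  - 150.81.170.16/28 clear@28
  ? 10.253.170.218  path d0:H2→d1:-→d2:-→d3:-→d4:-  best=H2
  - 150.0.0.0/8 clear@8
  ? 150.81.170.4  path d0:H2→d1:-→d2:-→d3:-→d4:-→d5:-→d6:-→d7:-→d8:-→d9:-→d10:-→d11:-→d12:-→d13:-→d14:-→d15:-→d16:-→d17:-→d18:-→d19:-→d20:-→d21:-→d22:-→d23:-→d24:-→d25:H4→d26:-→d27:-  best=H4
  - 115.5.8.242/32 clear@32
  add 1.18.0.0/16 -> H2 at depth 16
  add 1.18.160.0/20 -> H0 at depth 20
  ? 115.5.13.210  path d0:H2→d1:-→d2:-→d3:-→d4:-→d5:-→d6:-→d7:-→d8:-→d9:-→d10:-→d11:-→d12:-→d13:-→d14:-→d15:-→d16:H0→d17:-→d18:-→d19:-→d20:-→d21:-  best=H0
  ? 150.81.170.23  path d0:H2→d1:-→d2:-→d3:-→d4:-→d5:-→d6:-→d7:-→d8:-→d9:-→d10:-→d11:-→d12:-→d13:-→d14:-→d15:-→d16:-→d17:-→d18:-→d19:-→d20:-→d21:-→d22:-→d23:-→d24:-→d25:H4→d26:-→d27:-→d28:-  best=H4

== LOOKUPS ==
["H2","no-route","H1","no-route","no-route","H4","H0","H1","H0","H0","H2","H4","H0","H4"]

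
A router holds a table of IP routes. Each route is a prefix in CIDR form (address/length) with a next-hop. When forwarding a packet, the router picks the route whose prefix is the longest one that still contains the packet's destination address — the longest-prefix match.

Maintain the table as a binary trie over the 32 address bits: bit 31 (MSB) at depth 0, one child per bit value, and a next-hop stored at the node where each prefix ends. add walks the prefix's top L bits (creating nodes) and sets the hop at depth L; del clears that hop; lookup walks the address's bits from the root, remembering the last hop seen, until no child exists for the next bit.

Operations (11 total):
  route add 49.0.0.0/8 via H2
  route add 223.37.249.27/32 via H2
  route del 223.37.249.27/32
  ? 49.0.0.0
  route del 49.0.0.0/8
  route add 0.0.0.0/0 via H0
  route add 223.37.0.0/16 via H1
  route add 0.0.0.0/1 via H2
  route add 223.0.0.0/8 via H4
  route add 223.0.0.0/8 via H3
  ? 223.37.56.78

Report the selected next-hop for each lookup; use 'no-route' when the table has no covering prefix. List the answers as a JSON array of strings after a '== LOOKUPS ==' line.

Trace:
  add 49.0.0.0/8 -> H2 at depth 8
  add 223.37.249.27/32 -> H2 at depth 32
  del 223.37.249.27/32 (clear depth 32)
  Q 49.0.0.0: descend 00110001 ; hops seen [H2] ; pick H2
  del 49.0.0.0/8 (clear depth 8)
  add 0.0.0.0/0 -> H0 at depth 0
  add 223.37.0.0/16 -> H1 at depth 16
  add 0.0.0.0/1 -> H2 at depth 1
  add 223.0.0.0/8 -> H4 at depth 8
  add 223.0.0.0/8 -> H3 at depth 8
  Q 223.37.56.78: descend 1101111100100101 ; hops seen [H0,H3,H1] ; pick H1

== LOOKUPS ==
["H2","H1"]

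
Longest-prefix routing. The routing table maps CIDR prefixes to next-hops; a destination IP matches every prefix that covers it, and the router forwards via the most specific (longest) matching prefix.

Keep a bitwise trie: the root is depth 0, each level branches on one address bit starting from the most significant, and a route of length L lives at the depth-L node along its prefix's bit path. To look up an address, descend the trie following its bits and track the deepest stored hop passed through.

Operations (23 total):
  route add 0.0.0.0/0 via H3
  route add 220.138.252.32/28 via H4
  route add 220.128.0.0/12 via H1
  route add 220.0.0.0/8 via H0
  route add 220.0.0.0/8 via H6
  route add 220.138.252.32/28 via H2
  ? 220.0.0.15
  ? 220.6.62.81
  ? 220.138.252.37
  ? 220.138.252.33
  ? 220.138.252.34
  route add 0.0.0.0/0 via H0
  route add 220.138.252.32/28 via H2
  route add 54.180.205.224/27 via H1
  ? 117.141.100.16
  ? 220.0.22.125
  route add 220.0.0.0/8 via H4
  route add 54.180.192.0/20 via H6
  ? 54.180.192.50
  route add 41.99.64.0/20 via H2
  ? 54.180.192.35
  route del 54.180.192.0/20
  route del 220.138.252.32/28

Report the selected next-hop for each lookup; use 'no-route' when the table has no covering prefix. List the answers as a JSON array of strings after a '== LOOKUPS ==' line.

Apply in order:
  + 0.0.0.0/0 (H3) depth=0
  + 220.138.252.32/28 (H4) depth=28
  + 220.128.0.0/12 (H1) depth=12
  + 220.0.0.0/8 (H0) depth=8
  + 220.0.0.0/8 (H6) depth=8
  + 220.138.252.32/28 (H2) depth=28
  Q 220.0.0.15: descend 11011100 ; hops seen [H3,H6] ; pick H6
  Q 220.6.62.81: descend 11011100 ; hops seen [H3,H6] ; pick H6
  Q 220.138.252.37: descend 1101110010001010111111000010 ; hops seen [H3,H6,H1,H2] ; pick H2
  Q 220.138.252.33: descend 1101110010001010111111000010 ; hops seen [H3,H6,H1,H2] ; pick H2
  Q 220.138.252.34: descend 1101110010001010111111000010 ; hops seen [H3,H6,H1,H2] ; pick H2
  + 0.0.0.0/0 (H0) depth=0
  + 220.138.252.32/28 (H2) depth=28
  + 54.180.205.224/27 (H1) depth=27
  Q 117.141.100.16: descend 0 ; hops seen [H0] ; pick H0
  Q 220.0.22.125: descend 11011100 ; hops seen [H0,H6] ; pick H6
  + 220.0.0.0/8 (H4) depth=8
  + 54.180.192.0/20 (H6) depth=20
  Q 54.180.192.50: descend 00110110101101001100 ; hops seen [H0,H6] ; pick H6
  + 41.99.64.0/20 (H2) depth=20
  Q 54.180.192.35: descend 00110110101101001100 ; hops seen [H0,H6] ; pick H6
  del 54.180.192.0/20 (clear depth 20)
  del 220.138.252.32/28 (clear depth 28)

== LOOKUPS ==
["H6","H6","H2","H2","H2","H0","H6","H6","H6"]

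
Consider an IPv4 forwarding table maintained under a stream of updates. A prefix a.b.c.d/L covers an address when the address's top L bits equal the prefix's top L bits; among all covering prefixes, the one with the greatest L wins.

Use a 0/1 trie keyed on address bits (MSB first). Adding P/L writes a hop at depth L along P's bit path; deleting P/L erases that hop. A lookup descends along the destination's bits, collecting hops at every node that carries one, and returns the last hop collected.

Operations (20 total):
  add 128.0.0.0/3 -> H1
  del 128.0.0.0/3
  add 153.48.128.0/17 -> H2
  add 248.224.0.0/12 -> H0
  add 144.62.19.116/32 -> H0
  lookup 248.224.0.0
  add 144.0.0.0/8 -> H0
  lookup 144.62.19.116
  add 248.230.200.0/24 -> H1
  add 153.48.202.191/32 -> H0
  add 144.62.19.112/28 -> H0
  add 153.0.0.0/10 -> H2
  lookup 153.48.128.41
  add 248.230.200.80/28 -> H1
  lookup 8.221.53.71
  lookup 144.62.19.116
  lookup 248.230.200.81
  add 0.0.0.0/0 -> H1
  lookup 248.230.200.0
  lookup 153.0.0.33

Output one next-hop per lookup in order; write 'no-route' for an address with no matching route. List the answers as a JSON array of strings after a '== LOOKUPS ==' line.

Process each operation:
  + 128.0.0.0/3 (H1) depth=3
  del 128.0.0.0/3 (clear depth 3)
  + 153.48.128.0/17 (H2) depth=17
  + 248.224.0.0/12 (H0) depth=12
  + 144.62.19.116/32 (H0) depth=32
  ? 248.224.0.0  path d0:-→d1:-→d2:-→d3:-→d4:-→d5:-→d6:-→d7:-→d8:-→d9:-→d10:-→d11:-→d12:H0  best=H0
  + 144.0.0.0/8 (H0) depth=8
  ? 144.62.19.116  path d0:-→d1:-→d2:-→d3:-→d4:-→d5:-→d6:-→d7:-→d8:H0→d9:-→d10:-→d11:-→d12:-→d13:-→d14:-→d15:-→d16:-→d17:-→d18:-→d19:-→d20:-→d21:-→d22:-→d23:-→d24:-→d25:-→d26:-→d27:-→d28:-→d29:-→d30:-→d31:-→d32:H0  best=H0
  + 248.230.200.0/24 (H1) depth=24
  + 153.48.202.191/32 (H0) depth=32
  + 144.62.19.112/28 (H0) depth=28
  + 153.0.0.0/10 (H2) depth=10
  ? 153.48.128.41  path d0:-→d1:-→d2:-→d3:-→d4:-→d5:-→d6:-→d7:-→d8:-→d9:-→d10:H2→d11:-→d12:-→d13:-→d14:-→d15:-→d16:-→d17:H2  best=H2
  + 248.230.200.80/28 (H1) depth=28
  ? 8.221.53.71  path d0:-  best=no-route
  ? 144.62.19.116  path d0:-→d1:-→d2:-→d3:-→d4:-→d5:-→d6:-→d7:-→d8:H0→d9:-→d10:-→d11:-→d12:-→d13:-→d14:-→d15:-→d16:-→d17:-→d18:-→d19:-→d20:-→d21:-→d22:-→d23:-→d24:-→d25:-→d26:-→d27:-→d28:H0→d29:-→d30:-→d31:-→d32:H0  best=H0
  ? 248.230.200.81  path d0:-→d1:-→d2:-→d3:-→d4:-→d5:-→d6:-→d7:-→d8:-→d9:-→d10:-→d11:-→d12:H0→d13:-→d14:-→d15:-→d16:-→d17:-→d18:-→d19:-→d20:-→d21:-→d22:-→d23:-→d24:H1→d25:-→d26:-→d27:-→d28:H1  best=H1
  + 0.0.0.0/0 (H1) depth=0
  ? 248.230.200.0  path d0:H1→d1:-→d2:-→d3:-→d4:-→d5:-→d6:-→d7:-→d8:-→d9:-→d10:-→d11:-→d12:H0→d13:-→d14:-→d15:-→d16:-→d17:-→d18:-→d19:-→d20:-→d21:-→d22:-→d23:-→d24:H1→d25:-  best=H1
  ? 153.0.0.33  path d0:H1→d1:-→d2:-→d3:-→d4:-→d5:-→d6:-→d7:-→d8:-→d9:-→d10:H2  best=H2

== LOOKUPS ==
["H0","H0","H2","no-route","H0","H1","H1","H2"]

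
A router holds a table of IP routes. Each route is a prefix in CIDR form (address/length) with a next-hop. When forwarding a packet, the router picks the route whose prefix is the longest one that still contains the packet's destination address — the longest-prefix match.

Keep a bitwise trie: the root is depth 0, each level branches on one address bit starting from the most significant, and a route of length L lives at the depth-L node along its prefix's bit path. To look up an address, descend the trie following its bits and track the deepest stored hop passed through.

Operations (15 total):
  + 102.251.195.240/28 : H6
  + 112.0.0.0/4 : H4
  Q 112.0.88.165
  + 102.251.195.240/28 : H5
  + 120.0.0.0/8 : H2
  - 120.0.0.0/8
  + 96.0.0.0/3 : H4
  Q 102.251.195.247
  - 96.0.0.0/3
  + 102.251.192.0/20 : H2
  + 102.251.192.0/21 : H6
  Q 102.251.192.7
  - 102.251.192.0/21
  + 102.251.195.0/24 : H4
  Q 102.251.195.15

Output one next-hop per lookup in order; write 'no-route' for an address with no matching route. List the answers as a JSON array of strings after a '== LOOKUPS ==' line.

Trace:
  add 102.251.195.240/28 -> H6 at depth 28
  add 112.0.0.0/4 -> H4 at depth 4
  ? 112.0.88.165  path d0:-→d1:-→d2:-→d3:-→d4:H4  best=H4
  add 102.251.195.240/28 -> H5 at depth 28
  add 120.0.0.0/8 -> H2 at depth 8
  del 120.0.0.0/8 (clear depth 8)
  add 96.0.0.0/3 -> H4 at depth 3
  ? 102.251.195.247  path d0:-→d1:-→d2:-→d3:H4→d4:-→d5:-→d6:-→d7:-→d8:-→d9:-→d10:-→d11:-→d12:-→d13:-→d14:-→d15:-→d16:-→d17:-→d18:-→d19:-→d20:-→d21:-→d22:-→d23:-→d24:-→d25:-→d26:-→d27:-→d28:H5  best=H5
  del 96.0.0.0/3 (clear depth 3)
  add 102.251.192.0/20 -> H2 at depth 20
  add 102.251.192.0/21 -> H6 at depth 21
  ? 102.251.192.7  path d0:-→d1:-→d2:-→d3:-→d4:-→d5:-→d6:-→d7:-→d8:-→d9:-→d10:-→d11:-→d12:-→d13:-→d14:-→d15:-→d16:-→d17:-→d18:-→d19:-→d20:H2→d21:H6→d22:-  best=H6
  del 102.251.192.0/21 (clear depth 21)
  add 102.251.195.0/24 -> H4 at depth 24
  ? 102.251.195.15  path d0:-→d1:-→d2:-→d3:-→d4:-→d5:-→d6:-→d7:-→d8:-→d9:-→d10:-→d11:-→d12:-→d13:-→d14:-→d15:-→d16:-→d17:-→d18:-→d19:-→d20:H2→d21:-→d22:-→d23:-→d24:H4  best=H4

== LOOKUPS ==
["H4","H5","H6","H4"]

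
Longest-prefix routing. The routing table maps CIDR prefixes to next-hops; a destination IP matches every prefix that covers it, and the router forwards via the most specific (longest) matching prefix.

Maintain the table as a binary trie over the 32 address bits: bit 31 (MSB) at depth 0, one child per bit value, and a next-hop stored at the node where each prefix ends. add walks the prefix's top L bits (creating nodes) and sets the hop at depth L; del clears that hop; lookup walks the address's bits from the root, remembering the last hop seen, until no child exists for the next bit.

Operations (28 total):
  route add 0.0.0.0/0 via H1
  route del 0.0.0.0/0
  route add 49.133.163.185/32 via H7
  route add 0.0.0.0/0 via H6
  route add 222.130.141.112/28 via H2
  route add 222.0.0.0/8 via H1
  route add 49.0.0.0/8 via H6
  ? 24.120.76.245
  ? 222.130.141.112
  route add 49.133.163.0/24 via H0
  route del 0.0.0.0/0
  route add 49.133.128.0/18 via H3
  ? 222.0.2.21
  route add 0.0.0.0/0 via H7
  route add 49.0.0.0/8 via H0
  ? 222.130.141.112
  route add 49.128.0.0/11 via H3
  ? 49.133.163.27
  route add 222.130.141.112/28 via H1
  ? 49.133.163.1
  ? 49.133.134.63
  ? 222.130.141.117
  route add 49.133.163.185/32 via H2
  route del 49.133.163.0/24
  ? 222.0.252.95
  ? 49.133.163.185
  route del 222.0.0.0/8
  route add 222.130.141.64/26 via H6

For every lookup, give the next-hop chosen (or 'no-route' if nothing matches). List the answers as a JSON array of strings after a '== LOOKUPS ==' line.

Apply in order:
  + 0.0.0.0/0 (H1) depth=0
  del 0.0.0.0/0 (clear depth 0)
  + 49.133.163.185/32 (H7) depth=32
  + 0.0.0.0/0 (H6) depth=0
  + 222.130.141.112/28 (H2) depth=28
  + 222.0.0.0/8 (H1) depth=8
  + 49.0.0.0/8 (H6) depth=8
  ? 24.120.76.245  path d0:H6→d1:-→d2:-  best=H6
  ? 222.130.141.112  path d0:H6→d1:-→d2:-→d3:-→d4:-→d5:-→d6:-→d7:-→d8:H1→d9:-→d10:-→d11:-→d12:-→d13:-→d14:-→d15:-→d16:-→d17:-→d18:-→d19:-→d20:-→d21:-→d22:-→d23:-→d24:-→d25:-→d26:-→d27:-→d28:H2  best=H2
  + 49.133.163.0/24 (H0) depth=24
  del 0.0.0.0/0 (clear depth 0)
  + 49.133.128.0/18 (H3) depth=18
  ? 222.0.2.21  path d0:-→d1:-→d2:-→d3:-→d4:-→d5:-→d6:-→d7:-→d8:H1  best=H1
  + 0.0.0.0/0 (H7) depth=0
  + 49.0.0.0/8 (H0) depth=8
  ? 222.130.141.112  path d0:H7→d1:-→d2:-→d3:-→d4:-→d5:-→d6:-→d7:-→d8:H1→d9:-→d10:-→d11:-→d12:-→d13:-→d14:-→d15:-→d16:-→d17:-→d18:-→d19:-→d20:-→d21:-→d22:-→d23:-→d24:-→d25:-→d26:-→d27:-→d28:H2  best=H2
  + 49.128.0.0/11 (H3) depth=11
  ? 49.133.163.27  path d0:H7→d1:-→d2:-→d3:-→d4:-→d5:-→d6:-→d7:-→d8:H0→d9:-→d10:-→d11:H3→d12:-→d13:-→d14:-→d15:-→d16:-→d17:-→d18:H3→d19:-→d20:-→d21:-→d22:-→d23:-→d24:H0  best=H0
  + 222.130.141.112/28 (H1) depth=28
  ? 49.133.163.1  path d0:H7→d1:-→d2:-→d3:-→d4:-→d5:-→d6:-→d7:-→d8:H0→d9:-→d10:-→d11:H3→d12:-→d13:-→d14:-→d15:-→d16:-→d17:-→d18:H3→d19:-→d20:-→d21:-→d22:-→d23:-→d24:H0  best=H0
  ? 49.133.134.63  path d0:H7→d1:-→d2:-→d3:-→d4:-→d5:-→d6:-→d7:-→d8:H0→d9:-→d10:-→d11:H3→d12:-→d13:-→d14:-→d15:-→d16:-→d17:-→d18:H3  best=H3
  ? 222.130.141.117  path d0:H7→d1:-→d2:-→d3:-→d4:-→d5:-→d6:-→d7:-→d8:H1→d9:-→d10:-→d11:-→d12:-→d13:-→d14:-→d15:-→d16:-→d17:-→d18:-→d19:-→d20:-→d21:-→d22:-→d23:-→d24:-→d25:-→d26:-→d27:-→d28:H1  best=H1
  + 49.133.163.185/32 (H2) depth=32
  del 49.133.163.0/24 (clear depth 24)
  ? 222.0.252.95  path d0:H7→d1:-→d2:-→d3:-→d4:-→d5:-→d6:-→d7:-→d8:H1  best=H1
  ? 49.133.163.185  path d0:H7→d1:-→d2:-→d3:-→d4:-→d5:-→d6:-→d7:-→d8:H0→d9:-→d10:-→d11:H3→d12:-→d13:-→d14:-→d15:-→d16:-→d17:-→d18:H3→d19:-→d20:-→d21:-→d22:-→d23:-→d24:-→d25:-→d26:-→d27:-→d28:-→d29:-→d30:-→d31:-→d32:H2  best=H2
  del 222.0.0.0/8 (clear depth 8)
  + 222.130.141.64/26 (H6) depth=26

== LOOKUPS ==
["H6","H2","H1","H2","H0","H0","H3","H1","H1","H2"]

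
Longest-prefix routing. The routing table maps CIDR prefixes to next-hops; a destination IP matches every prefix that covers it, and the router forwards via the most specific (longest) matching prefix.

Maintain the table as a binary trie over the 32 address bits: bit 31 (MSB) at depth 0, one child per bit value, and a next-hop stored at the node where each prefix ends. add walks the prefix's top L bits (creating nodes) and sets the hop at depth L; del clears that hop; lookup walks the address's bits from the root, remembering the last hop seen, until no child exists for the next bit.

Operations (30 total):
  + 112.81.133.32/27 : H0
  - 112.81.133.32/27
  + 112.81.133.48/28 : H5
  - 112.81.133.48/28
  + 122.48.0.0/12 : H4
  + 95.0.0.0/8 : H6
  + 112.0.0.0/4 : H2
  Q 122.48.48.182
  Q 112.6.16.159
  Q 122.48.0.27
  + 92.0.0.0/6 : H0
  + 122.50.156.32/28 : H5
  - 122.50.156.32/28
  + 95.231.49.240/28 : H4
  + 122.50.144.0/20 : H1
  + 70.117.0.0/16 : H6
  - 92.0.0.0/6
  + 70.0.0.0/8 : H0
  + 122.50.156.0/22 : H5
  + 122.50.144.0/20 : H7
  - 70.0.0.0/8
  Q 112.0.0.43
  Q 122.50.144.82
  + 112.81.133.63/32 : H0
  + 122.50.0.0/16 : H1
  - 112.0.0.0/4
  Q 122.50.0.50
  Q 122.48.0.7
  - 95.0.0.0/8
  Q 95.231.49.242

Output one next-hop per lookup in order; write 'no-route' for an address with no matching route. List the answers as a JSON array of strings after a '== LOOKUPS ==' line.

Apply in order:
  add 112.81.133.32/27 -> H0 at depth 27
  - 112.81.133.32/27 clear@27
  add 112.81.133.48/28 -> H5 at depth 28
  - 112.81.133.48/28 clear@28
  add 122.48.0.0/12 -> H4 at depth 12
  add 95.0.0.0/8 -> H6 at depth 8
  add 112.0.0.0/4 -> H2 at depth 4
  lookup 122.48.48.182: bits 011110100011 walk d0:-→d1:-→d2:-→d3:-→d4:H2→d5:-→d6:-→d7:-→d8:-→d9:-→d10:-→d11:-→d12:H4 -> H4
  lookup 112.6.16.159: bits 011100000 walk d0:-→d1:-→d2:-→d3:-→d4:H2→d5:-→d6:-→d7:-→d8:-→d9:- -> H2
  lookup 122.48.0.27: bits 011110100011 walk d0:-→d1:-→d2:-→d3:-→d4:H2→d5:-→d6:-→d7:-→d8:-→d9:-→d10:-→d11:-→d12:H4 -> H4
  add 92.0.0.0/6 -> H0 at depth 6
  add 122.50.156.32/28 -> H5 at depth 28
  - 122.50.156.32/28 clear@28
  add 95.231.49.240/28 -> H4 at depth 28
  add 122.50.144.0/20 -> H1 at depth 20
  add 70.117.0.0/16 -> H6 at depth 16
  - 92.0.0.0/6 clear@6
  add 70.0.0.0/8 -> H0 at depth 8
  add 122.50.156.0/22 -> H5 at depth 22
  add 122.50.144.0/20 -> H7 at depth 20
  - 70.0.0.0/8 clear@8
  lookup 112.0.0.43: bits 011100000 walk d0:-→d1:-→d2:-→d3:-→d4:H2→d5:-→d6:-→d7:-→d8:-→d9:- -> H2
  lookup 122.50.144.82: bits 01111010001100101001 walk d0:-→d1:-→d2:-→d3:-→d4:H2→d5:-→d6:-→d7:-→d8:-→d9:-→d10:-→d11:-→d12:H4→d13:-→d14:-→d15:-→d16:-→d17:-→d18:-→d19:-→d20:H7 -> H7
  add 112.81.133.63/32 -> H0 at depth 32
  add 122.50.0.0/16 -> H1 at depth 16
  - 112.0.0.0/4 clear@4
  lookup 122.50.0.50: bits 0111101000110010 walk d0:-→d1:-→d2:-→d3:-→d4:-→d5:-→d6:-→d7:-→d8:-→d9:-→d10:-→d11:-→d12:H4→d13:-→d14:-→d15:-→d16:H1 -> H1
  lookup 122.48.0.7: bits 01111010001100 walk d0:-→d1:-→d2:-→d3:-→d4:-→d5:-→d6:-→d7:-→d8:-→d9:-→d10:-→d11:-→d12:H4→d13:-→d14:- -> H4
  - 95.0.0.0/8 clear@8
  lookup 95.231.49.242: bits 0101111111100111001100011111 walk d0:-→d1:-→d2:-→d3:-→d4:-→d5:-→d6:-→d7:-→d8:-→d9:-→d10:-→d11:-→d12:-→d13:-→d14:-→d15:-→d16:-→d17:-→d18:-→d19:-→d20:-→d21:-→d22:-→d23:-→d24:-→d25:-→d26:-→d27:-→d28:H4 -> H4

== LOOKUPS ==
["H4","H2","H4","H2","H7","H1","H4","H4"]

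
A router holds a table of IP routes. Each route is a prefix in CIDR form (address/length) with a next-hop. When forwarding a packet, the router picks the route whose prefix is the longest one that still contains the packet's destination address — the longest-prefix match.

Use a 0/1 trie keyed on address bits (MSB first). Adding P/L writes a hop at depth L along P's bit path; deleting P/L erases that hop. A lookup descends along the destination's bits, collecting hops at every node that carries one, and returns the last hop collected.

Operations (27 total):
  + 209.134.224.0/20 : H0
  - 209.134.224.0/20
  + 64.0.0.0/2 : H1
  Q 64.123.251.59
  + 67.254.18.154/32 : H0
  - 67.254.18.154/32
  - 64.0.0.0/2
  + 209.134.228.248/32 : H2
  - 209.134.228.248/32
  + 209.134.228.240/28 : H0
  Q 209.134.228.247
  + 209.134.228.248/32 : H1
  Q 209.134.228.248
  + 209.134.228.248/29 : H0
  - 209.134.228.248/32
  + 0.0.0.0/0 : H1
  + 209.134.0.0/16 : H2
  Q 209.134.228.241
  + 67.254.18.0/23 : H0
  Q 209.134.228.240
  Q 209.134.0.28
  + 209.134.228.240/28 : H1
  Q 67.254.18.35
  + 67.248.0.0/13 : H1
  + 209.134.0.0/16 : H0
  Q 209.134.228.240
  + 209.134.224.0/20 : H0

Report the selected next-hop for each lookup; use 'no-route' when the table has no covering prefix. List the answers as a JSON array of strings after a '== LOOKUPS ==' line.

Process each operation:
  add 209.134.224.0/20 -> H0 at depth 20
  del 209.134.224.0/20 (clear depth 20)
  add 64.0.0.0/2 -> H1 at depth 2
  Q 64.123.251.59: descend 01 ; hops seen [H1] ; pick H1
  add 67.254.18.154/32 -> H0 at depth 32
  del 67.254.18.154/32 (clear depth 32)
  del 64.0.0.0/2 (clear depth 2)
  add 209.134.228.248/32 -> H2 at depth 32
  del 209.134.228.248/32 (clear depth 32)
  add 209.134.228.240/28 -> H0 at depth 28
  Q 209.134.228.247: descend 1101000110000110111001001111 ; hops seen [H0] ; pick H0
  add 209.134.228.248/32 -> H1 at depth 32
  Q 209.134.228.248: descend 11010001100001101110010011111000 ; hops seen [H0,H1] ; pick H1
  add 209.134.228.248/29 -> H0 at depth 29
  del 209.134.228.248/32 (clear depth 32)
  add 0.0.0.0/0 -> H1 at depth 0
  add 209.134.0.0/16 -> H2 at depth 16
  Q 209.134.228.241: descend 1101000110000110111001001111 ; hops seen [H1,H2,H0] ; pick H0
  add 67.254.18.0/23 -> H0 at depth 23
  Q 209.134.228.240: descend 1101000110000110111001001111 ; hops seen [H1,H2,H0] ; pick H0
  Q 209.134.0.28: descend 1101000110000110 ; hops seen [H1,H2] ; pick H2
  add 209.134.228.240/28 -> H1 at depth 28
  Q 67.254.18.35: descend 010000111111111000010010 ; hops seen [H1,H0] ; pick H0
  add 67.248.0.0/13 -> H1 at depth 13
  add 209.134.0.0/16 -> H0 at depth 16
  Q 209.134.228.240: descend 1101000110000110111001001111 ; hops seen [H1,H0,H1] ; pick H1
  add 209.134.224.0/20 -> H0 at depth 20

== LOOKUPS ==
["H1","H0","H1","H0","H0","H2","H0","H1"]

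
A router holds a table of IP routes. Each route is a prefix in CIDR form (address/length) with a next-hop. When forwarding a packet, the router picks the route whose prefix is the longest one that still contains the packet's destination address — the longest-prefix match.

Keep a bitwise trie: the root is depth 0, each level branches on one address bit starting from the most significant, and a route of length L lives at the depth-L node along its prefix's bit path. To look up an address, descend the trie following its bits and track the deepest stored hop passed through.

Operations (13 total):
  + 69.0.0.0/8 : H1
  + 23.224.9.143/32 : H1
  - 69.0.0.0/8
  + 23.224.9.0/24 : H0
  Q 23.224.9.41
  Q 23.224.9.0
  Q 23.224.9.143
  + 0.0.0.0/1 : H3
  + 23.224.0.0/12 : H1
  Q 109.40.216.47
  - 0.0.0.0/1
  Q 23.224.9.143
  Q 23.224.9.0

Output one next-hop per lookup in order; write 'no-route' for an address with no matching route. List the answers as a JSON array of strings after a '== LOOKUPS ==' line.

Trace:
  + 69.0.0.0/8 (H1) depth=8
  + 23.224.9.143/32 (H1) depth=32
  - 69.0.0.0/8 clear@8
  + 23.224.9.0/24 (H0) depth=24
  lookup 23.224.9.41: bits 000101111110000000001001 walk d0:-→d1:-→d2:-→d3:-→d4:-→d5:-→d6:-→d7:-→d8:-→d9:-→d10:-→d11:-→d12:-→d13:-→d14:-→d15:-→d16:-→d17:-→d18:-→d19:-→d20:-→d21:-→d22:-→d23:-→d24:H0 -> H0
  lookup 23.224.9.0: bits 000101111110000000001001 walk d0:-→d1:-→d2:-→d3:-→d4:-→d5:-→d6:-→d7:-→d8:-→d9:-→d10:-→d11:-→d12:-→d13:-→d14:-→d15:-→d16:-→d17:-→d18:-→d19:-→d20:-→d21:-→d22:-→d23:-→d24:H0 -> H0
  lookup 23.224.9.143: bits 00010111111000000000100110001111 walk d0:-→d1:-→d2:-→d3:-→d4:-→d5:-→d6:-→d7:-→d8:-→d9:-→d10:-→d11:-→d12:-→d13:-→d14:-→d15:-→d16:-→d17:-→d18:-→d19:-→d20:-→d21:-→d22:-→d23:-→d24:H0→d25:-→d26:-→d27:-→d28:-→d29:-→d30:-→d31:-→d32:H1 -> H1
  + 0.0.0.0/1 (H3) depth=1
  + 23.224.0.0/12 (H1) depth=12
  lookup 109.40.216.47: bits 01 walk d0:-→d1:H3→d2:- -> H3
  - 0.0.0.0/1 clear@1
  lookup 23.224.9.143: bits 00010111111000000000100110001111 walk d0:-→d1:-→d2:-→d3:-→d4:-→d5:-→d6:-→d7:-→d8:-→d9:-→d10:-→d11:-→d12:H1→d13:-→d14:-→d15:-→d16:-→d17:-→d18:-→d19:-→d20:-→d21:-→d22:-→d23:-→d24:H0→d25:-→d26:-→d27:-→d28:-→d29:-→d30:-→d31:-→d32:H1 -> H1
  lookup 23.224.9.0: bits 000101111110000000001001 walk d0:-→d1:-→d2:-→d3:-→d4:-→d5:-→d6:-→d7:-→d8:-→d9:-→d10:-→d11:-→d12:H1→d13:-→d14:-→d15:-→d16:-→d17:-→d18:-→d19:-→d20:-→d21:-→d22:-→d23:-→d24:H0 -> H0

== LOOKUPS ==
["H0","H0","H1","H3","H1","H0"]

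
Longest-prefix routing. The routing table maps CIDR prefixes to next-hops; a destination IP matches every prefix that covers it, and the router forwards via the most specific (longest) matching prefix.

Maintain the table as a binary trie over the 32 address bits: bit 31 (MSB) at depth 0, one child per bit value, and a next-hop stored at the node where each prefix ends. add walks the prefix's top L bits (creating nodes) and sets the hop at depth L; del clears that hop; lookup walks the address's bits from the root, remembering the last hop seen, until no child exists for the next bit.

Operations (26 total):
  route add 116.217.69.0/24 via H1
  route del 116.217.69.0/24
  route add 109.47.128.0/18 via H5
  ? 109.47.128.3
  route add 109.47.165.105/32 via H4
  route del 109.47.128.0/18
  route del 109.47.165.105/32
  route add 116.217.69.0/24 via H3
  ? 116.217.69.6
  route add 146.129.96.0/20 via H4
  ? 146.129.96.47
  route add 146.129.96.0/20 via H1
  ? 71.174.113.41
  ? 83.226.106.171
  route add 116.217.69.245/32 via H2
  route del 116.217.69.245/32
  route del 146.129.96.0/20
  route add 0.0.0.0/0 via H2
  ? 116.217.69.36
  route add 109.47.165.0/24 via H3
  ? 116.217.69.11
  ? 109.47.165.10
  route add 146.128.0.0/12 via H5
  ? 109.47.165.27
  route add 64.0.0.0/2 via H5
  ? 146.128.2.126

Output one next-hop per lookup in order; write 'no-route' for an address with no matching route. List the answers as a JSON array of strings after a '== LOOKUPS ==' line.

Process each operation:
  + 116.217.69.0/24 (H1) depth=24
  del 116.217.69.0/24 (clear depth 24)
  + 109.47.128.0/18 (H5) depth=18
  ? 109.47.128.3  path d0:-→d1:-→d2:-→d3:-→d4:-→d5:-→d6:-→d7:-→d8:-→d9:-→d10:-→d11:-→d12:-→d13:-→d14:-→d15:-→d16:-→d17:-→d18:H5  best=H5
  + 109.47.165.105/32 (H4) depth=32
  del 109.47.128.0/18 (clear depth 18)
  del 109.47.165.105/32 (clear depth 32)
  + 116.217.69.0/24 (H3) depth=24
  ? 116.217.69.6  path d0:-→d1:-→d2:-→d3:-→d4:-→d5:-→d6:-→d7:-→d8:-→d9:-→d10:-→d11:-→d12:-→d13:-→d14:-→d15:-→d16:-→d17:-→d18:-→d19:-→d20:-→d21:-→d22:-→d23:-→d24:H3  best=H3
  + 146.129.96.0/20 (H4) depth=20
  ? 146.129.96.47  path d0:-→d1:-→d2:-→d3:-→d4:-→d5:-→d6:-→d7:-→d8:-→d9:-→d10:-→d11:-→d12:-→d13:-→d14:-→d15:-→d16:-→d17:-→d18:-→d19:-→d20:H4  best=H4
  + 146.129.96.0/20 (H1) depth=20
  ? 71.174.113.41  path d0:-→d1:-→d2:-  best=no-route
  ? 83.226.106.171  path d0:-→d1:-→d2:-  best=no-route
  + 116.217.69.245/32 (H2) depth=32
  del 116.217.69.245/32 (clear depth 32)
  del 146.129.96.0/20 (clear depth 20)
  + 0.0.0.0/0 (H2) depth=0
  ? 116.217.69.36  path d0:H2→d1:-→d2:-→d3:-→d4:-→d5:-→d6:-→d7:-→d8:-→d9:-→d10:-→d11:-→d12:-→d13:-→d14:-→d15:-→d16:-→d17:-→d18:-→d19:-→d20:-→d21:-→d22:-→d23:-→d24:H3  best=H3
  + 109.47.165.0/24 (H3) depth=24
  ? 116.217.69.11  path d0:H2→d1:-→d2:-→d3:-→d4:-→d5:-→d6:-→d7:-→d8:-→d9:-→d10:-→d11:-→d12:-→d13:-→d14:-→d15:-→d16:-→d17:-→d18:-→d19:-→d20:-→d21:-→d22:-→d23:-→d24:H3  best=H3
  ? 109.47.165.10  path d0:H2→d1:-→d2:-→d3:-→d4:-→d5:-→d6:-→d7:-→d8:-→d9:-→d10:-→d11:-→d12:-→d13:-→d14:-→d15:-→d16:-→d17:-→d18:-→d19:-→d20:-→d21:-→d22:-→d23:-→d24:H3→d25:-  best=H3
  + 146.128.0.0/12 (H5) depth=12
  ? 109.47.165.27  path d0:H2→d1:-→d2:-→d3:-→d4:-→d5:-→d6:-→d7:-→d8:-→d9:-→d10:-→d11:-→d12:-→d13:-→d14:-→d15:-→d16:-→d17:-→d18:-→d19:-→d20:-→d21:-→d22:-→d23:-→d24:H3→d25:-  best=H3
  + 64.0.0.0/2 (H5) depth=2
  ? 146.128.2.126  path d0:H2→d1:-→d2:-→d3:-→d4:-→d5:-→d6:-→d7:-→d8:-→d9:-→d10:-→d11:-→d12:H5→d13:-→d14:-→d15:-  best=H5

== LOOKUPS ==
["H5","H3","H4","no-route","no-route","H3","H3","H3","H3","H5"]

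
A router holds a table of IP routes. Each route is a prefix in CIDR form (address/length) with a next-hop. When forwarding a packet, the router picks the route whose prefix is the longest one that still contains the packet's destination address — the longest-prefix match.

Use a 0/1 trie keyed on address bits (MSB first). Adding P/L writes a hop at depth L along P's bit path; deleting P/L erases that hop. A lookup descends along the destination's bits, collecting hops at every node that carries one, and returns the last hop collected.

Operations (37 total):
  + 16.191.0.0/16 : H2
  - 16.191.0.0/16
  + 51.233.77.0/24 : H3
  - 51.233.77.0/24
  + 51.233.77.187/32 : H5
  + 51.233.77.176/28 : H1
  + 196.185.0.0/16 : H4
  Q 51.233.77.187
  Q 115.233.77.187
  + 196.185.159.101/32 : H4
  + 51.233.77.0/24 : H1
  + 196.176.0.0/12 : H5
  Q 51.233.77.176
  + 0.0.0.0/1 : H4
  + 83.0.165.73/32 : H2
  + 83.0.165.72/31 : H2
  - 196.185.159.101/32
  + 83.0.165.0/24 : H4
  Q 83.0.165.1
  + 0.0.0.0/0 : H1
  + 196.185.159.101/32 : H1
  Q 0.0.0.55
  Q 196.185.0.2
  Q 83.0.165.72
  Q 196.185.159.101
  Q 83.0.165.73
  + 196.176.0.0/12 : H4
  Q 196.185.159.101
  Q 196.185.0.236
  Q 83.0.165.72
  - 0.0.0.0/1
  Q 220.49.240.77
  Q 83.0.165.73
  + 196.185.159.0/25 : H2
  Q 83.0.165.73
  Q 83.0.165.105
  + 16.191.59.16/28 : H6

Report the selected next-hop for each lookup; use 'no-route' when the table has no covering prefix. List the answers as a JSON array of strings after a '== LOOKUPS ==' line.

Process each operation:
  + 16.191.0.0/16 (H2) depth=16
  del 16.191.0.0/16 (clear depth 16)
  + 51.233.77.0/24 (H3) depth=24
  del 51.233.77.0/24 (clear depth 24)
  + 51.233.77.187/32 (H5) depth=32
  + 51.233.77.176/28 (H1) depth=28
  + 196.185.0.0/16 (H4) depth=16
  ? 51.233.77.187  path d0:-→d1:-→d2:-→d3:-→d4:-→d5:-→d6:-→d7:-→d8:-→d9:-→d10:-→d11:-→d12:-→d13:-→d14:-→d15:-→d16:-→d17:-→d18:-→d19:-→d20:-→d21:-→d22:-→d23:-→d24:-→d25:-→d26:-→d27:-→d28:H1→d29:-→d30:-→d31:-→d32:H5  best=H5
  ? 115.233.77.187  path d0:-→d1:-  best=no-route
  + 196.185.159.101/32 (H4) depth=32
  + 51.233.77.0/24 (H1) depth=24
  + 196.176.0.0/12 (H5) depth=12
  ? 51.233.77.176  path d0:-→d1:-→d2:-→d3:-→d4:-→d5:-→d6:-→d7:-→d8:-→d9:-→d10:-→d11:-→d12:-→d13:-→d14:-→d15:-→d16:-→d17:-→d18:-→d19:-→d20:-→d21:-→d22:-→d23:-→d24:H1→d25:-→d26:-→d27:-→d28:H1  best=H1
  + 0.0.0.0/1 (H4) depth=1
  + 83.0.165.73/32 (H2) depth=32
  + 83.0.165.72/31 (H2) depth=31
  del 196.185.159.101/32 (clear depth 32)
  + 83.0.165.0/24 (H4) depth=24
  ? 83.0.165.1  path d0:-→d1:H4→d2:-→d3:-→d4:-→d5:-→d6:-→d7:-→d8:-→d9:-→d10:-→d11:-→d12:-→d13:-→d14:-→d15:-→d16:-→d17:-→d18:-→d19:-→d20:-→d21:-→d22:-→d23:-→d24:H4→d25:-  best=H4
  + 0.0.0.0/0 (H1) depth=0
  + 196.185.159.101/32 (H1) depth=32
  ? 0.0.0.55  path d0:H1→d1:H4→d2:-→d3:-  best=H4
  ? 196.185.0.2  path d0:H1→d1:-→d2:-→d3:-→d4:-→d5:-→d6:-→d7:-→d8:-→d9:-→d10:-→d11:-→d12:H5→d13:-→d14:-→d15:-→d16:H4  best=H4
  ? 83.0.165.72  path d0:H1→d1:H4→d2:-→d3:-→d4:-→d5:-→d6:-→d7:-→d8:-→d9:-→d10:-→d11:-→d12:-→d13:-→d14:-→d15:-→d16:-→d17:-→d18:-→d19:-→d20:-→d21:-→d22:-→d23:-→d24:H4→d25:-→d26:-→d27:-→d28:-→d29:-→d30:-→d31:H2  best=H2
  ? 196.185.159.101  path d0:H1→d1:-→d2:-→d3:-→d4:-→d5:-→d6:-→d7:-→d8:-→d9:-→d10:-→d11:-→d12:H5→d13:-→d14:-→d15:-→d16:H4→d17:-→d18:-→d19:-→d20:-→d21:-→d22:-→d23:-→d24:-→d25:-→d26:-→d27:-→d28:-→d29:-→d30:-→d31:-→d32:H1  best=H1
  ? 83.0.165.73  path d0:H1→d1:H4→d2:-→d3:-→d4:-→d5:-→d6:-→d7:-→d8:-→d9:-→d10:-→d11:-→d12:-→d13:-→d14:-→d15:-→d16:-→d17:-→d18:-→d19:-→d20:-→d21:-→d22:-→d23:-→d24:H4→d25:-→d26:-→d27:-→d28:-→d29:-→d30:-→d31:H2→d32:H2  best=H2
  + 196.176.0.0/12 (H4) depth=12
  ? 196.185.159.101  path d0:H1→d1:-→d2:-→d3:-→d4:-→d5:-→d6:-→d7:-→d8:-→d9:-→d10:-→d11:-→d12:H4→d13:-→d14:-→d15:-→d16:H4→d17:-→d18:-→d19:-→d20:-→d21:-→d22:-→d23:-→d24:-→d25:-→d26:-→d27:-→d28:-→d29:-→d30:-→d31:-→d32:H1  best=H1
  ? 196.185.0.236  path d0:H1→d1:-→d2:-→d3:-→d4:-→d5:-→d6:-→d7:-→d8:-→d9:-→d10:-→d11:-→d12:H4→d13:-→d14:-→d15:-→d16:H4  best=H4
  ? 83.0.165.72  path d0:H1→d1:H4→d2:-→d3:-→d4:-→d5:-→d6:-→d7:-→d8:-→d9:-→d10:-→d11:-→d12:-→d13:-→d14:-→d15:-→d16:-→d17:-→d18:-→d19:-→d20:-→d21:-→d22:-→d23:-→d24:H4→d25:-→d26:-→d27:-→d28:-→d29:-→d30:-→d31:H2  best=H2
  del 0.0.0.0/1 (clear depth 1)
  ? 220.49.240.77  path d0:H1→d1:-→d2:-→d3:-  best=H1
  ? 83.0.165.73  path d0:H1→d1:-→d2:-→d3:-→d4:-→d5:-→d6:-→d7:-→d8:-→d9:-→d10:-→d11:-→d12:-→d13:-→d14:-→d15:-→d16:-→d17:-→d18:-→d19:-→d20:-→d21:-→d22:-→d23:-→d24:H4→d25:-→d26:-→d27:-→d28:-→d29:-→d30:-→d31:H2→d32:H2  best=H2
  + 196.185.159.0/25 (H2) depth=25
  ? 83.0.165.73  path d0:H1→d1:-→d2:-→d3:-→d4:-→d5:-→d6:-→d7:-→d8:-→d9:-→d10:-→d11:-→d12:-→d13:-→d14:-→d15:-→d16:-→d17:-→d18:-→d19:-→d20:-→d21:-→d22:-→d23:-→d24:H4→d25:-→d26:-→d27:-→d28:-→d29:-→d30:-→d31:H2→d32:H2  best=H2
  ? 83.0.165.105  path d0:H1→d1:-→d2:-→d3:-→d4:-→d5:-→d6:-→d7:-→d8:-→d9:-→d10:-→d11:-→d12:-→d13:-→d14:-→d15:-→d16:-→d17:-→d18:-→d19:-→d20:-→d21:-→d22:-→d23:-→d24:H4→d25:-→d26:-  best=H4
  + 16.191.59.16/28 (H6) depth=28

== LOOKUPS ==
["H5","no-route","H1","H4","H4","H4","H2","H1","H2","H1","H4","H2","H1","H2","H2","H4"]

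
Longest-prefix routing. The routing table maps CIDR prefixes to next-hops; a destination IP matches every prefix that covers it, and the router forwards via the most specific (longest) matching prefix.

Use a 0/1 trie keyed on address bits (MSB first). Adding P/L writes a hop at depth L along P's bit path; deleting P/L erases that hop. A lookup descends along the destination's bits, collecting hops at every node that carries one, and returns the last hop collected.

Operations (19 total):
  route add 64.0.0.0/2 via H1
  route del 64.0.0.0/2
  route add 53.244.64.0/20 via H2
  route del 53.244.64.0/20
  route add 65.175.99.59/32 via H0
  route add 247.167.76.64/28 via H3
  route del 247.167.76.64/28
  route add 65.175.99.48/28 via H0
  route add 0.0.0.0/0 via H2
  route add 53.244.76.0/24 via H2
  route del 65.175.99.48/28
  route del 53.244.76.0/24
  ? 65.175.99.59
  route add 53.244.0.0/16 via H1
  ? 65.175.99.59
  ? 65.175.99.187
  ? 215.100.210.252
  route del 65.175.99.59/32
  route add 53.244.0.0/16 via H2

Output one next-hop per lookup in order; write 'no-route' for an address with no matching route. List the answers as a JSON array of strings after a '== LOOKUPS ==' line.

Trace:
  add 64.0.0.0/2 -> H1 at depth 2
  del 64.0.0.0/2 (clear depth 2)
  add 53.244.64.0/20 -> H2 at depth 20
  del 53.244.64.0/20 (clear depth 20)
  add 65.175.99.59/32 -> H0 at depth 32
  add 247.167.76.64/28 -> H3 at depth 28
  del 247.167.76.64/28 (clear depth 28)
  add 65.175.99.48/28 -> H0 at depth 28
  add 0.0.0.0/0 -> H2 at depth 0
  add 53.244.76.0/24 -> H2 at depth 24
  del 65.175.99.48/28 (clear depth 28)
  del 53.244.76.0/24 (clear depth 24)
  ? 65.175.99.59  path d0:H2→d1:-→d2:-→d3:-→d4:-→d5:-→d6:-→d7:-→d8:-→d9:-→d10:-→d11:-→d12:-→d13:-→d14:-→d15:-→d16:-→d17:-→d18:-→d19:-→d20:-→d21:-→d22:-→d23:-→d24:-→d25:-→d26:-→d27:-→d28:-→d29:-→d30:-→d31:-→d32:H0  best=H0
  add 53.244.0.0/16 -> H1 at depth 16
  ? 65.175.99.59  path d0:H2→d1:-→d2:-→d3:-→d4:-→d5:-→d6:-→d7:-→d8:-→d9:-→d10:-→d11:-→d12:-→d13:-→d14:-→d15:-→d16:-→d17:-→d18:-→d19:-→d20:-→d21:-→d22:-→d23:-→d24:-→d25:-→d26:-→d27:-→d28:-→d29:-→d30:-→d31:-→d32:H0  best=H0
  ? 65.175.99.187  path d0:H2→d1:-→d2:-→d3:-→d4:-→d5:-→d6:-→d7:-→d8:-→d9:-→d10:-→d11:-→d12:-→d13:-→d14:-→d15:-→d16:-→d17:-→d18:-→d19:-→d20:-→d21:-→d22:-→d23:-→d24:-  best=H2
  ? 215.100.210.252  path d0:H2→d1:-→d2:-  best=H2
  del 65.175.99.59/32 (clear depth 32)
  add 53.244.0.0/16 -> H2 at depth 16

== LOOKUPS ==
["H0","H0","H2","H2"]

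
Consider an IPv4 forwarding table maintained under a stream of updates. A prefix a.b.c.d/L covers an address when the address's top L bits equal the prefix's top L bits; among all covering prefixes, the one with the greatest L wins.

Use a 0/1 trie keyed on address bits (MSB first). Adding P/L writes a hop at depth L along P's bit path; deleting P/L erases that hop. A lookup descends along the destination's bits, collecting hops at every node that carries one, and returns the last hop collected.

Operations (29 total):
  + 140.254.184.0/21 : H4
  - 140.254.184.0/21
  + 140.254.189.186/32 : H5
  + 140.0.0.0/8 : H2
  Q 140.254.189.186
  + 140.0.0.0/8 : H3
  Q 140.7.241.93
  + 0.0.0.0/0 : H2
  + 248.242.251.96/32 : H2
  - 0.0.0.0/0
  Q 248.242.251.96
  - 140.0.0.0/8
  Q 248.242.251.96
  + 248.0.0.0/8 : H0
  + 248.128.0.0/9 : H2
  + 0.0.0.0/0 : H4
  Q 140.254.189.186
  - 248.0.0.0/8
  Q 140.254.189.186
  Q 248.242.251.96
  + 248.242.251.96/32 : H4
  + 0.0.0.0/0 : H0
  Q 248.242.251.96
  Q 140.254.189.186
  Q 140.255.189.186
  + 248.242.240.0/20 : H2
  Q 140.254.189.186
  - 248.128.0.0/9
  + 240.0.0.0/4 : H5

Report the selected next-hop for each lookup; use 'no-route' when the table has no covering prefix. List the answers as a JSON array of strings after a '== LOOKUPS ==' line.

Trace:
  add 140.254.184.0/21 -> H4 at depth 21
  del 140.254.184.0/21 (clear depth 21)
  add 140.254.189.186/32 -> H5 at depth 32
  add 140.0.0.0/8 -> H2 at depth 8
  ? 140.254.189.186  path d0:-→d1:-→d2:-→d3:-→d4:-→d5:-→d6:-→d7:-→d8:H2→d9:-→d10:-→d11:-→d12:-→d13:-→d14:-→d15:-→d16:-→d17:-→d18:-→d19:-→d20:-→d21:-→d22:-→d23:-→d24:-→d25:-→d26:-→d27:-→d28:-→d29:-→d30:-→d31:-→d32:H5  best=H5
  add 140.0.0.0/8 -> H3 at depth 8
  ? 140.7.241.93  path d0:-→d1:-→d2:-→d3:-→d4:-→d5:-→d6:-→d7:-→d8:H3  best=H3
  add 0.0.0.0/0 -> H2 at depth 0
  add 248.242.251.96/32 -> H2 at depth 32
  del 0.0.0.0/0 (clear depth 0)
  ? 248.242.251.96  path d0:-→d1:-→d2:-→d3:-→d4:-→d5:-→d6:-→d7:-→d8:-→d9:-→d10:-→d11:-→d12:-→d13:-→d14:-→d15:-→d16:-→d17:-→d18:-→d19:-→d20:-→d21:-→d22:-→d23:-→d24:-→d25:-→d26:-→d27:-→d28:-→d29:-→d30:-→d31:-→d32:H2  best=H2
  del 140.0.0.0/8 (clear depth 8)
  ? 248.242.251.96  path d0:-→d1:-→d2:-→d3:-→d4:-→d5:-→d6:-→d7:-→d8:-→d9:-→d10:-→d11:-→d12:-→d13:-→d14:-→d15:-→d16:-→d17:-→d18:-→d19:-→d20:-→d21:-→d22:-→d23:-→d24:-→d25:-→d26:-→d27:-→d28:-→d29:-→d30:-→d31:-→d32:H2  best=H2
  add 248.0.0.0/8 -> H0 at depth 8
  add 248.128.0.0/9 -> H2 at depth 9
  add 0.0.0.0/0 -> H4 at depth 0
  ? 140.254.189.186  path d0:H4→d1:-→d2:-→d3:-→d4:-→d5:-→d6:-→d7:-→d8:-→d9:-→d10:-→d11:-→d12:-→d13:-→d14:-→d15:-→d16:-→d17:-→d18:-→d19:-→d20:-→d21:-→d22:-→d23:-→d24:-→d25:-→d26:-→d27:-→d28:-→d29:-→d30:-→d31:-→d32:H5  best=H5
  del 248.0.0.0/8 (clear depth 8)
  ? 140.254.189.186  path d0:H4→d1:-→d2:-→d3:-→d4:-→d5:-→d6:-→d7:-→d8:-→d9:-→d10:-→d11:-→d12:-→d13:-→d14:-→d15:-→d16:-→d17:-→d18:-→d19:-→d20:-→d21:-→d22:-→d23:-→d24:-→d25:-→d26:-→d27:-→d28:-→d29:-→d30:-→d31:-→d32:H5  best=H5
  ? 248.242.251.96  path d0:H4→d1:-→d2:-→d3:-→d4:-→d5:-→d6:-→d7:-→d8:-→d9:H2→d10:-→d11:-→d12:-→d13:-→d14:-→d15:-→d16:-→d17:-→d18:-→d19:-→d20:-→d21:-→d22:-→d23:-→d24:-→d25:-→d26:-→d27:-→d28:-→d29:-→d30:-→d31:-→d32:H2  best=H2
  add 248.242.251.96/32 -> H4 at depth 32
  add 0.0.0.0/0 -> H0 at depth 0
  ? 248.242.251.96  path d0:H0→d1:-→d2:-→d3:-→d4:-→d5:-→d6:-→d7:-→d8:-→d9:H2→d10:-→d11:-→d12:-→d13:-→d14:-→d15:-→d16:-→d17:-→d18:-→d19:-→d20:-→d21:-→d22:-→d23:-→d24:-→d25:-→d26:-→d27:-→d28:-→d29:-→d30:-→d31:-→d32:H4  best=H4
  ? 140.254.189.186  path d0:H0→d1:-→d2:-→d3:-→d4:-→d5:-→d6:-→d7:-→d8:-→d9:-→d10:-→d11:-→d12:-→d13:-→d14:-→d15:-→d16:-→d17:-→d18:-→d19:-→d20:-→d21:-→d22:-→d23:-→d24:-→d25:-→d26:-→d27:-→d28:-→d29:-→d30:-→d31:-→d32:H5  best=H5
  ? 140.255.189.186  path d0:H0→d1:-→d2:-→d3:-→d4:-→d5:-→d6:-→d7:-→d8:-→d9:-→d10:-→d11:-→d12:-→d13:-→d14:-→d15:-  best=H0
  add 248.242.240.0/20 -> H2 at depth 20
  ? 140.254.189.186  path d0:H0→d1:-→d2:-→d3:-→d4:-→d5:-→d6:-→d7:-→d8:-→d9:-→d10:-→d11:-→d12:-→d13:-→d14:-→d15:-→d16:-→d17:-→d18:-→d19:-→d20:-→d21:-→d22:-→d23:-→d24:-→d25:-→d26:-→d27:-→d28:-→d29:-→d30:-→d31:-→d32:H5  best=H5
  del 248.128.0.0/9 (clear depth 9)
  add 240.0.0.0/4 -> H5 at depth 4

== LOOKUPS ==
["H5","H3","H2","H2","H5","H5","H2","H4","H5","H0","H5"]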